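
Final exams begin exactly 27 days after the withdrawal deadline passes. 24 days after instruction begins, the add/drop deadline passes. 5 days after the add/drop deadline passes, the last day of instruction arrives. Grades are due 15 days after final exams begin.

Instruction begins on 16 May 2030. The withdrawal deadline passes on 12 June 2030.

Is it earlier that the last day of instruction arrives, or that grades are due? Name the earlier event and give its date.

Instruction begins: May 16, 2030.
The add/drop deadline passes: May 16, 2030 + 24 days = Jun 9, 2030.
The last day of instruction arrives: Jun 9, 2030 + 5 days = Jun 14, 2030.
The withdrawal deadline passes: Jun 12, 2030.
Final exams begin: Jun 12, 2030 + 27 days = Jul 9, 2030.
Grades are due: Jul 9, 2030 + 15 days = Jul 24, 2030.
Comparing: the last day of instruction arrives on Jun 14, 2030 vs grades are due on Jul 24, 2030. Earlier: the last day of instruction arrives.

The last day of instruction arrives — 14 June 2030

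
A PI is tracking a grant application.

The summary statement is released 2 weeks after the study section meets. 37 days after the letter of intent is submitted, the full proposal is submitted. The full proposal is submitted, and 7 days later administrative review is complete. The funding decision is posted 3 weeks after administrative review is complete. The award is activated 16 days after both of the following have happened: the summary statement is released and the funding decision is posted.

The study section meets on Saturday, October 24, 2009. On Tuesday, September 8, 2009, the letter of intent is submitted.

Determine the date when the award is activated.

The study section meets: Oct 24, 2009.
The summary statement is released: Oct 24, 2009 + 2 weeks = Nov 7, 2009.
The letter of intent is submitted: Sep 8, 2009.
The full proposal is submitted: Sep 8, 2009 + 37 days = Oct 15, 2009.
Administrative review is complete: Oct 15, 2009 + 7 days = Oct 22, 2009.
The funding decision is posted: Oct 22, 2009 + 3 weeks = Nov 12, 2009.
Both prerequisites met — the summary statement is released (Nov 7, 2009), the funding decision is posted (Nov 12, 2009); the later is Nov 12, 2009.
The award is activated: Nov 12, 2009 + 16 days = Nov 28, 2009.

Saturday, November 28, 2009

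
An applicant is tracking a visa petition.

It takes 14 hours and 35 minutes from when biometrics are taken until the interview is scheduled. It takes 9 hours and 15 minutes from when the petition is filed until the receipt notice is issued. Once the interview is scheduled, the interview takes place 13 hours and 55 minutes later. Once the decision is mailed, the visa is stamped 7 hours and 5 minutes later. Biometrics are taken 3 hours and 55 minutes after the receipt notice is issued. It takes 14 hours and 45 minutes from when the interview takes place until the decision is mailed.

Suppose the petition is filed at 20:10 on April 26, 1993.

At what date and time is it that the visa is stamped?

11:40 on April 29, 1993

The petition is filed: 20:10 Apr 26, 1993.
The receipt notice is issued: 20:10 Apr 26, 1993 + 9h15m = 05:25 Apr 27, 1993.
Biometrics are taken: 05:25 Apr 27, 1993 + 3h55m = 09:20 Apr 27, 1993.
The interview is scheduled: 09:20 Apr 27, 1993 + 14h35m = 23:55 Apr 27, 1993.
The interview takes place: 23:55 Apr 27, 1993 + 13h55m = 13:50 Apr 28, 1993.
The decision is mailed: 13:50 Apr 28, 1993 + 14h45m = 04:35 Apr 29, 1993.
The visa is stamped: 04:35 Apr 29, 1993 + 7h05m = 11:40 Apr 29, 1993.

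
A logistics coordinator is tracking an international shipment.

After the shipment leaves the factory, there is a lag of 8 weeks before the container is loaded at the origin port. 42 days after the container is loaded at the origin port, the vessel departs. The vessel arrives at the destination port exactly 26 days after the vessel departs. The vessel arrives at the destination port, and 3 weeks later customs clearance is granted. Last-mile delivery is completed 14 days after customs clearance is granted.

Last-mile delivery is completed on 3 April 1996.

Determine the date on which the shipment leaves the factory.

27 October 1995

Last-mile delivery is completed: Apr 3, 1996.
Customs clearance is granted: Apr 3, 1996 − 14 days = Mar 20, 1996.
The vessel arrives at the destination port: Mar 20, 1996 − 3 weeks = Feb 28, 1996.
The vessel departs: Feb 28, 1996 − 26 days = Feb 2, 1996.
The container is loaded at the origin port: Feb 2, 1996 − 42 days = Dec 22, 1995.
The shipment leaves the factory: Dec 22, 1995 − 8 weeks = Oct 27, 1995.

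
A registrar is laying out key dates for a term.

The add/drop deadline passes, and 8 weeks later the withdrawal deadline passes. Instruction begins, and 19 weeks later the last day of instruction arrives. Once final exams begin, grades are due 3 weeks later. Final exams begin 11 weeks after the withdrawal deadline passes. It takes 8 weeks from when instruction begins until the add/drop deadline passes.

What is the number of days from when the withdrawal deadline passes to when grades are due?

Causal path: the withdrawal deadline passes → final exams begin → grades are due.
Total delay along the path: 11 + 3 weeks = 14 weeks = 98 days.

98 days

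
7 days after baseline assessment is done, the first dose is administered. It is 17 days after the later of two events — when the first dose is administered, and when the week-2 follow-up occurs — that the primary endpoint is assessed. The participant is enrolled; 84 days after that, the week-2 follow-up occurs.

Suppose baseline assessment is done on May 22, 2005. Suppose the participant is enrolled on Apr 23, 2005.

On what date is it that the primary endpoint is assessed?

Aug 2, 2005

Baseline assessment is done: May 22, 2005.
The first dose is administered: May 22, 2005 + 7 days = May 29, 2005.
The participant is enrolled: Apr 23, 2005.
The week-2 follow-up occurs: Apr 23, 2005 + 84 days = Jul 16, 2005.
Both prerequisites met — the first dose is administered (May 29, 2005), the week-2 follow-up occurs (Jul 16, 2005); the later is Jul 16, 2005.
The primary endpoint is assessed: Jul 16, 2005 + 17 days = Aug 2, 2005.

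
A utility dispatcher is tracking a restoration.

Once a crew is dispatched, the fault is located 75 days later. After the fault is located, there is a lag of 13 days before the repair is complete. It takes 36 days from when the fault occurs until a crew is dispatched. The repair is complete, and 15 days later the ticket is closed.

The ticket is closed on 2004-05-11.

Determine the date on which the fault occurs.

2003-12-24

The ticket is closed: May 11, 2004.
The repair is complete: May 11, 2004 − 15 days = Apr 26, 2004.
The fault is located: Apr 26, 2004 − 13 days = Apr 13, 2004.
A crew is dispatched: Apr 13, 2004 − 75 days = Jan 29, 2004.
The fault occurs: Jan 29, 2004 − 36 days = Dec 24, 2003.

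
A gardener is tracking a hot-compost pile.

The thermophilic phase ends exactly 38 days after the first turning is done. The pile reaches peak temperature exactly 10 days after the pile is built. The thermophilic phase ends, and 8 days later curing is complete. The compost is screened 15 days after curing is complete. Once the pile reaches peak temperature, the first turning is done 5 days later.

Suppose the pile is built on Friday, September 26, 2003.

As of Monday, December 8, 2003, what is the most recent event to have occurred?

Curing is complete

The pile is built: Sep 26, 2003.
The pile reaches peak temperature: Sep 26, 2003 + 10 days = Oct 6, 2003.
The first turning is done: Oct 6, 2003 + 5 days = Oct 11, 2003.
The thermophilic phase ends: Oct 11, 2003 + 38 days = Nov 18, 2003.
Curing is complete: Nov 18, 2003 + 8 days = Nov 26, 2003.
The compost is screened: Nov 26, 2003 + 15 days = Dec 11, 2003.
Dec 8, 2003 falls between when curing is complete (Nov 26, 2003) and when the compost is screened (Dec 11, 2003).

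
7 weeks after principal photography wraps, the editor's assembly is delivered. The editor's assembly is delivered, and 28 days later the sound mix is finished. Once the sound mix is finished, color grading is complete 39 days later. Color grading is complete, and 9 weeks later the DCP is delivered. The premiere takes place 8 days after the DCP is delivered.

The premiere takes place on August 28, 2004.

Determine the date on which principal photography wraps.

February 23, 2004

The premiere takes place: Aug 28, 2004.
The DCP is delivered: Aug 28, 2004 − 8 days = Aug 20, 2004.
Color grading is complete: Aug 20, 2004 − 9 weeks = Jun 18, 2004.
The sound mix is finished: Jun 18, 2004 − 39 days = May 10, 2004.
The editor's assembly is delivered: May 10, 2004 − 28 days = Apr 12, 2004.
Principal photography wraps: Apr 12, 2004 − 7 weeks = Feb 23, 2004.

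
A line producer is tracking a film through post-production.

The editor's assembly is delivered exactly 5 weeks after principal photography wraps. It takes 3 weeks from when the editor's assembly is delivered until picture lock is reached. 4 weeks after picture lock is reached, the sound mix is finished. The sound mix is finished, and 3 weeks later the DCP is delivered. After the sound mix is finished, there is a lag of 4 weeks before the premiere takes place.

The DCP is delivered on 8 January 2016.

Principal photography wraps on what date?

The DCP is delivered: Jan 8, 2016.
The sound mix is finished: Jan 8, 2016 − 3 weeks = Dec 18, 2015.
Picture lock is reached: Dec 18, 2015 − 4 weeks = Nov 20, 2015.
The editor's assembly is delivered: Nov 20, 2015 − 3 weeks = Oct 30, 2015.
Principal photography wraps: Oct 30, 2015 − 5 weeks = Sep 25, 2015.

25 September 2015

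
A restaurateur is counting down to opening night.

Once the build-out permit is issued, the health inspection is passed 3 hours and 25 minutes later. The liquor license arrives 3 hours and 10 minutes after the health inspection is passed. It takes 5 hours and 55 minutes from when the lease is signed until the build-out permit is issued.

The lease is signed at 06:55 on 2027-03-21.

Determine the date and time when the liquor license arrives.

19:25 on 2027-03-21

The lease is signed: 06:55 Mar 21, 2027.
The build-out permit is issued: 06:55 Mar 21, 2027 + 5h55m = 12:50 Mar 21, 2027.
The health inspection is passed: 12:50 Mar 21, 2027 + 3h25m = 16:15 Mar 21, 2027.
The liquor license arrives: 16:15 Mar 21, 2027 + 3h10m = 19:25 Mar 21, 2027.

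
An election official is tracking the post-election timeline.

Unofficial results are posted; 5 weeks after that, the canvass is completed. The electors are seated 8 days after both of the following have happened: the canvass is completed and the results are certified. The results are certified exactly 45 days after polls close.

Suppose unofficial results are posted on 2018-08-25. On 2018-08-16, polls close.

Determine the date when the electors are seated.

2018-10-08

Unofficial results are posted: Aug 25, 2018.
The canvass is completed: Aug 25, 2018 + 5 weeks = Sep 29, 2018.
Polls close: Aug 16, 2018.
The results are certified: Aug 16, 2018 + 45 days = Sep 30, 2018.
Both prerequisites met — the canvass is completed (Sep 29, 2018), the results are certified (Sep 30, 2018); the later is Sep 30, 2018.
The electors are seated: Sep 30, 2018 + 8 days = Oct 8, 2018.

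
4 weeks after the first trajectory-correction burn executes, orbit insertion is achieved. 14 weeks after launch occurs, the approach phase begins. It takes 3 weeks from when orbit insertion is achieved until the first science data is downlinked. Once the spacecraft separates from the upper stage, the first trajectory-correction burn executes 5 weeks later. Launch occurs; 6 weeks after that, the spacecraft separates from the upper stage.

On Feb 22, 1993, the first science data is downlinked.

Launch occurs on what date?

The first science data is downlinked: Feb 22, 1993.
Orbit insertion is achieved: Feb 22, 1993 − 3 weeks = Feb 1, 1993.
The first trajectory-correction burn executes: Feb 1, 1993 − 4 weeks = Jan 4, 1993.
The spacecraft separates from the upper stage: Jan 4, 1993 − 5 weeks = Nov 30, 1992.
Launch occurs: Nov 30, 1992 − 6 weeks = Oct 19, 1992.

Oct 19, 1992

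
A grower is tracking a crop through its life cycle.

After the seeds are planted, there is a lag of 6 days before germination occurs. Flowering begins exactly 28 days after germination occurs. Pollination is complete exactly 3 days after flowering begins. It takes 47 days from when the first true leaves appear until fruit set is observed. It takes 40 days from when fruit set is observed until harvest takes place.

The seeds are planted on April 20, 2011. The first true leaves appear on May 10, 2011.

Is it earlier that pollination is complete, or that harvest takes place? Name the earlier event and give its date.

Pollination is complete — May 27, 2011

The seeds are planted: Apr 20, 2011.
Germination occurs: Apr 20, 2011 + 6 days = Apr 26, 2011.
Flowering begins: Apr 26, 2011 + 28 days = May 24, 2011.
Pollination is complete: May 24, 2011 + 3 days = May 27, 2011.
The first true leaves appear: May 10, 2011.
Fruit set is observed: May 10, 2011 + 47 days = Jun 26, 2011.
Harvest takes place: Jun 26, 2011 + 40 days = Aug 5, 2011.
Comparing: pollination is complete on May 27, 2011 vs harvest takes place on Aug 5, 2011. Earlier: pollination is complete.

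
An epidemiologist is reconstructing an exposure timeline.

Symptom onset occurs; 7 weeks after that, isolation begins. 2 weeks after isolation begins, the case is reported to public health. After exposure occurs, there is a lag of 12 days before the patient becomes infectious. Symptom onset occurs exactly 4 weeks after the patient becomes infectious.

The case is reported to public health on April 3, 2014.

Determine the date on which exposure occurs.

The case is reported to public health: Apr 3, 2014.
Isolation begins: Apr 3, 2014 − 2 weeks = Mar 20, 2014.
Symptom onset occurs: Mar 20, 2014 − 7 weeks = Jan 30, 2014.
The patient becomes infectious: Jan 30, 2014 − 4 weeks = Jan 2, 2014.
Exposure occurs: Jan 2, 2014 − 12 days = Dec 21, 2013.

December 21, 2013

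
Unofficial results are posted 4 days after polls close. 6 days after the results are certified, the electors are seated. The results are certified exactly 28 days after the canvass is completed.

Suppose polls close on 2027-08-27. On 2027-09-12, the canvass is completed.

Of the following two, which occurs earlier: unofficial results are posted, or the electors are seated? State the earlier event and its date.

Polls close: Aug 27, 2027.
Unofficial results are posted: Aug 27, 2027 + 4 days = Aug 31, 2027.
The canvass is completed: Sep 12, 2027.
The results are certified: Sep 12, 2027 + 28 days = Oct 10, 2027.
The electors are seated: Oct 10, 2027 + 6 days = Oct 16, 2027.
Comparing: unofficial results are posted on Aug 31, 2027 vs the electors are seated on Oct 16, 2027. Earlier: unofficial results are posted.

Unofficial results are posted — 2027-08-31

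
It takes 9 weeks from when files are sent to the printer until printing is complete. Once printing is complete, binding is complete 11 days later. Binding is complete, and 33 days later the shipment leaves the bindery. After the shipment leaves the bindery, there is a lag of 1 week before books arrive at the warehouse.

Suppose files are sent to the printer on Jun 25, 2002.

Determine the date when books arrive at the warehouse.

Oct 17, 2002

Files are sent to the printer: Jun 25, 2002.
Printing is complete: Jun 25, 2002 + 9 weeks = Aug 27, 2002.
Binding is complete: Aug 27, 2002 + 11 days = Sep 7, 2002.
The shipment leaves the bindery: Sep 7, 2002 + 33 days = Oct 10, 2002.
Books arrive at the warehouse: Oct 10, 2002 + 1 week = Oct 17, 2002.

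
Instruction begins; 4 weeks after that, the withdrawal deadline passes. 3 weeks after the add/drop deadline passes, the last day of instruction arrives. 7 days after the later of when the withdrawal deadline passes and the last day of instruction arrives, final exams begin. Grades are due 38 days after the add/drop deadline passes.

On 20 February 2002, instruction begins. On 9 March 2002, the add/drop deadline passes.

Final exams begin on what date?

6 April 2002

Instruction begins: Feb 20, 2002.
The withdrawal deadline passes: Feb 20, 2002 + 4 weeks = Mar 20, 2002.
The add/drop deadline passes: Mar 9, 2002.
The last day of instruction arrives: Mar 9, 2002 + 3 weeks = Mar 30, 2002.
Both prerequisites met — the withdrawal deadline passes (Mar 20, 2002), the last day of instruction arrives (Mar 30, 2002); the later is Mar 30, 2002.
Final exams begin: Mar 30, 2002 + 7 days = Apr 6, 2002.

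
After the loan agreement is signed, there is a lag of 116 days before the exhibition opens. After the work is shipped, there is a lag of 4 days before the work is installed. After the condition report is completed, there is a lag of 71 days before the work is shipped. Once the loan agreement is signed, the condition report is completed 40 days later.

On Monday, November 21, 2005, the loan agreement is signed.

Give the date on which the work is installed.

Thursday, March 16, 2006

The loan agreement is signed: Nov 21, 2005.
The condition report is completed: Nov 21, 2005 + 40 days = Dec 31, 2005.
The work is shipped: Dec 31, 2005 + 71 days = Mar 12, 2006.
The work is installed: Mar 12, 2006 + 4 days = Mar 16, 2006.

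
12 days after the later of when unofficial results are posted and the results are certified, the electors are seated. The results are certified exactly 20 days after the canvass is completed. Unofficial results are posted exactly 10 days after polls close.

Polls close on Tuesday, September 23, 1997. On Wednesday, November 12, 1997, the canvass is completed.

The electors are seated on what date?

Sunday, December 14, 1997

Polls close: Sep 23, 1997.
Unofficial results are posted: Sep 23, 1997 + 10 days = Oct 3, 1997.
The canvass is completed: Nov 12, 1997.
The results are certified: Nov 12, 1997 + 20 days = Dec 2, 1997.
Both prerequisites met — unofficial results are posted (Oct 3, 1997), the results are certified (Dec 2, 1997); the later is Dec 2, 1997.
The electors are seated: Dec 2, 1997 + 12 days = Dec 14, 1997.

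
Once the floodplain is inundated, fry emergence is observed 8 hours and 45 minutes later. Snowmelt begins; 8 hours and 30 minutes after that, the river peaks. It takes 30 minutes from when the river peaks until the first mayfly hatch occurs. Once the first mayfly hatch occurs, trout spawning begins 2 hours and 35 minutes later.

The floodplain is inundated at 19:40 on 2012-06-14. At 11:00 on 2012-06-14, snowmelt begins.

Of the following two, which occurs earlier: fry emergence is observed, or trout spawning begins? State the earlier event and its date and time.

The floodplain is inundated: 19:40 Jun 14, 2012.
Fry emergence is observed: 19:40 Jun 14, 2012 + 8h45m = 04:25 Jun 15, 2012.
Snowmelt begins: 11:00 Jun 14, 2012.
The river peaks: 11:00 Jun 14, 2012 + 8h30m = 19:30 Jun 14, 2012.
The first mayfly hatch occurs: 19:30 Jun 14, 2012 + 30m = 20:00 Jun 14, 2012.
Trout spawning begins: 20:00 Jun 14, 2012 + 2h35m = 22:35 Jun 14, 2012.
Comparing: fry emergence is observed at 04:25 Jun 15, 2012 vs trout spawning begins at 22:35 Jun 14, 2012. Earlier: trout spawning begins.

Trout spawning begins — 22:35 on 2012-06-14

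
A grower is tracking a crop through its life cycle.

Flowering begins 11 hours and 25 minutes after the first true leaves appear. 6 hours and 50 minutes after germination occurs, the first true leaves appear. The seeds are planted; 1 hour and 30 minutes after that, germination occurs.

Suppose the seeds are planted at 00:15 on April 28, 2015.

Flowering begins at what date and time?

The seeds are planted: 00:15 Apr 28, 2015.
Germination occurs: 00:15 Apr 28, 2015 + 1h30m = 01:45 Apr 28, 2015.
The first true leaves appear: 01:45 Apr 28, 2015 + 6h50m = 08:35 Apr 28, 2015.
Flowering begins: 08:35 Apr 28, 2015 + 11h25m = 20:00 Apr 28, 2015.

20:00 on April 28, 2015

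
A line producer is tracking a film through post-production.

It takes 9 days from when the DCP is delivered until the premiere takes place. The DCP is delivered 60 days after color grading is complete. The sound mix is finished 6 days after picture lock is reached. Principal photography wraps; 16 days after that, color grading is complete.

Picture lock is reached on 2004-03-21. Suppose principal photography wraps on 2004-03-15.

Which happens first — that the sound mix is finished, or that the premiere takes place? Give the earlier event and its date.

Picture lock is reached: Mar 21, 2004.
The sound mix is finished: Mar 21, 2004 + 6 days = Mar 27, 2004.
Principal photography wraps: Mar 15, 2004.
Color grading is complete: Mar 15, 2004 + 16 days = Mar 31, 2004.
The DCP is delivered: Mar 31, 2004 + 60 days = May 30, 2004.
The premiere takes place: May 30, 2004 + 9 days = Jun 8, 2004.
Comparing: the sound mix is finished on Mar 27, 2004 vs the premiere takes place on Jun 8, 2004. Earlier: the sound mix is finished.

The sound mix is finished — 2004-03-27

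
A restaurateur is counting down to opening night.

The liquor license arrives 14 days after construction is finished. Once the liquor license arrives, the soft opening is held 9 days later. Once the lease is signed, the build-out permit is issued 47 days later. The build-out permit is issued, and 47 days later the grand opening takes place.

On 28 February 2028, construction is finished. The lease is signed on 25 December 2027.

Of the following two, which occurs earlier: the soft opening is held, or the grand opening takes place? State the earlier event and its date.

Construction is finished: Feb 28, 2028.
The liquor license arrives: Feb 28, 2028 + 14 days = Mar 13, 2028.
The soft opening is held: Mar 13, 2028 + 9 days = Mar 22, 2028.
The lease is signed: Dec 25, 2027.
The build-out permit is issued: Dec 25, 2027 + 47 days = Feb 10, 2028.
The grand opening takes place: Feb 10, 2028 + 47 days = Mar 28, 2028.
Comparing: the soft opening is held on Mar 22, 2028 vs the grand opening takes place on Mar 28, 2028. Earlier: the soft opening is held.

The soft opening is held — 22 March 2028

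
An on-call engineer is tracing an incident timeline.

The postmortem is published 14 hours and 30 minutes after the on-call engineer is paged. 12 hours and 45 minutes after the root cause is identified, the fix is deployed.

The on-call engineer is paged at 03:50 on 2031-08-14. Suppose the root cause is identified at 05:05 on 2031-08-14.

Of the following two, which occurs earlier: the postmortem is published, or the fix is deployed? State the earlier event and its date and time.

The fix is deployed — 17:50 on 2031-08-14

The on-call engineer is paged: 03:50 Aug 14, 2031.
The postmortem is published: 03:50 Aug 14, 2031 + 14h30m = 18:20 Aug 14, 2031.
The root cause is identified: 05:05 Aug 14, 2031.
The fix is deployed: 05:05 Aug 14, 2031 + 12h45m = 17:50 Aug 14, 2031.
Comparing: the postmortem is published at 18:20 Aug 14, 2031 vs the fix is deployed at 17:50 Aug 14, 2031. Earlier: the fix is deployed.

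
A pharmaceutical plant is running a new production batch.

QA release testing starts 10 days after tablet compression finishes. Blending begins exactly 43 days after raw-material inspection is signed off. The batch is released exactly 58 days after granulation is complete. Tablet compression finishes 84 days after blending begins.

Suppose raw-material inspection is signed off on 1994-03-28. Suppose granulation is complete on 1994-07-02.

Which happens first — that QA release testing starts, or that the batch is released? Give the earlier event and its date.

QA release testing starts — 1994-08-12

Raw-material inspection is signed off: Mar 28, 1994.
Blending begins: Mar 28, 1994 + 43 days = May 10, 1994.
Tablet compression finishes: May 10, 1994 + 84 days = Aug 2, 1994.
QA release testing starts: Aug 2, 1994 + 10 days = Aug 12, 1994.
Granulation is complete: Jul 2, 1994.
The batch is released: Jul 2, 1994 + 58 days = Aug 29, 1994.
Comparing: QA release testing starts on Aug 12, 1994 vs the batch is released on Aug 29, 1994. Earlier: QA release testing starts.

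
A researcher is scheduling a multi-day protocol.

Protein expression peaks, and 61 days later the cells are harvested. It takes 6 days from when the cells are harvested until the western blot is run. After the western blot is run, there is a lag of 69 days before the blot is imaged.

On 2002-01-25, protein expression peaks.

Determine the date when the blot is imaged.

2002-06-10

Protein expression peaks: Jan 25, 2002.
The cells are harvested: Jan 25, 2002 + 61 days = Mar 27, 2002.
The western blot is run: Mar 27, 2002 + 6 days = Apr 2, 2002.
The blot is imaged: Apr 2, 2002 + 69 days = Jun 10, 2002.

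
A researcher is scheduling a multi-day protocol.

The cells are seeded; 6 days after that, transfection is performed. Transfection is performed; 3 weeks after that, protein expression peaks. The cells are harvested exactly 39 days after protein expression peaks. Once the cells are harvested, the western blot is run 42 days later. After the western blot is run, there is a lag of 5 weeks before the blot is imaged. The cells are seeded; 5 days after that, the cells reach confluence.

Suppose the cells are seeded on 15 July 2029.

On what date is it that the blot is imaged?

5 December 2029

The cells are seeded: Jul 15, 2029.
Transfection is performed: Jul 15, 2029 + 6 days = Jul 21, 2029.
Protein expression peaks: Jul 21, 2029 + 3 weeks = Aug 11, 2029.
The cells are harvested: Aug 11, 2029 + 39 days = Sep 19, 2029.
The western blot is run: Sep 19, 2029 + 42 days = Oct 31, 2029.
The blot is imaged: Oct 31, 2029 + 5 weeks = Dec 5, 2029.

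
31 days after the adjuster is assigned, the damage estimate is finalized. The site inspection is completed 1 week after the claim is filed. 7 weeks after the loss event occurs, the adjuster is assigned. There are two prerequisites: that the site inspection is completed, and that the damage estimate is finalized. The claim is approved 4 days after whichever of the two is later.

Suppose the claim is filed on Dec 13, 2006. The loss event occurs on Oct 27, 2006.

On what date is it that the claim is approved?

Jan 19, 2007

The claim is filed: Dec 13, 2006.
The site inspection is completed: Dec 13, 2006 + 1 week = Dec 20, 2006.
The loss event occurs: Oct 27, 2006.
The adjuster is assigned: Oct 27, 2006 + 7 weeks = Dec 15, 2006.
The damage estimate is finalized: Dec 15, 2006 + 31 days = Jan 15, 2007.
Both prerequisites met — the site inspection is completed (Dec 20, 2006), the damage estimate is finalized (Jan 15, 2007); the later is Jan 15, 2007.
The claim is approved: Jan 15, 2007 + 4 days = Jan 19, 2007.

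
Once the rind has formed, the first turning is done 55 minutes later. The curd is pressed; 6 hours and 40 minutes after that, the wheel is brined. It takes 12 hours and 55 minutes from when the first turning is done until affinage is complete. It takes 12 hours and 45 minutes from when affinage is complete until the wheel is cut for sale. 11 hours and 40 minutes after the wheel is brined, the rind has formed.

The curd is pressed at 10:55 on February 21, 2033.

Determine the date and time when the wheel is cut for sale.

07:50 on February 23, 2033

The curd is pressed: 10:55 Feb 21, 2033.
The wheel is brined: 10:55 Feb 21, 2033 + 6h40m = 17:35 Feb 21, 2033.
The rind has formed: 17:35 Feb 21, 2033 + 11h40m = 05:15 Feb 22, 2033.
The first turning is done: 05:15 Feb 22, 2033 + 55m = 06:10 Feb 22, 2033.
Affinage is complete: 06:10 Feb 22, 2033 + 12h55m = 19:05 Feb 22, 2033.
The wheel is cut for sale: 19:05 Feb 22, 2033 + 12h45m = 07:50 Feb 23, 2033.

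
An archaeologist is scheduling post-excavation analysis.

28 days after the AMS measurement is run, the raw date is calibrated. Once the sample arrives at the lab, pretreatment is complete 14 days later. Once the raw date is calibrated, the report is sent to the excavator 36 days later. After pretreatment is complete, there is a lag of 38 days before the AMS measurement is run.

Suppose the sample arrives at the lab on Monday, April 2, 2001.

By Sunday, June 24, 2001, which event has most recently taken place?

The sample arrives at the lab: Apr 2, 2001.
Pretreatment is complete: Apr 2, 2001 + 14 days = Apr 16, 2001.
The AMS measurement is run: Apr 16, 2001 + 38 days = May 24, 2001.
The raw date is calibrated: May 24, 2001 + 28 days = Jun 21, 2001.
The report is sent to the excavator: Jun 21, 2001 + 36 days = Jul 27, 2001.
Jun 24, 2001 falls between when the raw date is calibrated (Jun 21, 2001) and when the report is sent to the excavator (Jul 27, 2001).

The raw date is calibrated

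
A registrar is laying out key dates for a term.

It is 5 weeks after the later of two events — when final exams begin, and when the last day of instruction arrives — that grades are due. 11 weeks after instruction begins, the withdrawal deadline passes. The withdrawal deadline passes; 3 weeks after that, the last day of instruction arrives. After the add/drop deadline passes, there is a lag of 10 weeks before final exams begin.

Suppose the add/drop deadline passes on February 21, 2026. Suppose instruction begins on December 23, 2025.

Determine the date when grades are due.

The add/drop deadline passes: Feb 21, 2026.
Final exams begin: Feb 21, 2026 + 10 weeks = May 2, 2026.
Instruction begins: Dec 23, 2025.
The withdrawal deadline passes: Dec 23, 2025 + 11 weeks = Mar 10, 2026.
The last day of instruction arrives: Mar 10, 2026 + 3 weeks = Mar 31, 2026.
Both prerequisites met — final exams begin (May 2, 2026), the last day of instruction arrives (Mar 31, 2026); the later is May 2, 2026.
Grades are due: May 2, 2026 + 5 weeks = Jun 6, 2026.

June 6, 2026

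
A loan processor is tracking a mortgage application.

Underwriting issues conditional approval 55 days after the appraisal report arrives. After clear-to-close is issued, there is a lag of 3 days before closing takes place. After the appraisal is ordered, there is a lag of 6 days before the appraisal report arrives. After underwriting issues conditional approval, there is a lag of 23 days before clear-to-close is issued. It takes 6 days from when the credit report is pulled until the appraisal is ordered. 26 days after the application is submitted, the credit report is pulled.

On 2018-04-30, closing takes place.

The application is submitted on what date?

2018-01-01

Closing takes place: Apr 30, 2018.
Clear-to-close is issued: Apr 30, 2018 − 3 days = Apr 27, 2018.
Underwriting issues conditional approval: Apr 27, 2018 − 23 days = Apr 4, 2018.
The appraisal report arrives: Apr 4, 2018 − 55 days = Feb 8, 2018.
The appraisal is ordered: Feb 8, 2018 − 6 days = Feb 2, 2018.
The credit report is pulled: Feb 2, 2018 − 6 days = Jan 27, 2018.
The application is submitted: Jan 27, 2018 − 26 days = Jan 1, 2018.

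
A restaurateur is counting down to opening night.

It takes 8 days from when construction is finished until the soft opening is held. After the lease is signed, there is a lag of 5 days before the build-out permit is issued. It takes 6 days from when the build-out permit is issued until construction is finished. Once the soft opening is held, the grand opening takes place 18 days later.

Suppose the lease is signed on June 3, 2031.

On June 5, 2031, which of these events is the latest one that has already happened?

The lease is signed

The lease is signed: Jun 3, 2031.
The build-out permit is issued: Jun 3, 2031 + 5 days = Jun 8, 2031.
Construction is finished: Jun 8, 2031 + 6 days = Jun 14, 2031.
The soft opening is held: Jun 14, 2031 + 8 days = Jun 22, 2031.
The grand opening takes place: Jun 22, 2031 + 18 days = Jul 10, 2031.
Jun 5, 2031 falls between when the lease is signed (Jun 3, 2031) and when the build-out permit is issued (Jun 8, 2031).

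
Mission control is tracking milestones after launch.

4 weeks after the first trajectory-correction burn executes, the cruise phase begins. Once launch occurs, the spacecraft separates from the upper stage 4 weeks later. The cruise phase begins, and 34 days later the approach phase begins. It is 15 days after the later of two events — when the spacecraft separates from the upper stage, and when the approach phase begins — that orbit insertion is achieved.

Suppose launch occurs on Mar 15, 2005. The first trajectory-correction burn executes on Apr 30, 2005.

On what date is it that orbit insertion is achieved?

Jul 16, 2005

Launch occurs: Mar 15, 2005.
The spacecraft separates from the upper stage: Mar 15, 2005 + 4 weeks = Apr 12, 2005.
The first trajectory-correction burn executes: Apr 30, 2005.
The cruise phase begins: Apr 30, 2005 + 4 weeks = May 28, 2005.
The approach phase begins: May 28, 2005 + 34 days = Jul 1, 2005.
Both prerequisites met — the spacecraft separates from the upper stage (Apr 12, 2005), the approach phase begins (Jul 1, 2005); the later is Jul 1, 2005.
Orbit insertion is achieved: Jul 1, 2005 + 15 days = Jul 16, 2005.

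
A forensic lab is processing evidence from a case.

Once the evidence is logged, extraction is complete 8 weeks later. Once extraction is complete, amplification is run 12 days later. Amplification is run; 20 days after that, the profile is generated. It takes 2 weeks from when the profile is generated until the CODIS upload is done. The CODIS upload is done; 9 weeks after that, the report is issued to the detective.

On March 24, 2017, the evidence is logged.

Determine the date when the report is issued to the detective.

September 5, 2017

The evidence is logged: Mar 24, 2017.
Extraction is complete: Mar 24, 2017 + 8 weeks = May 19, 2017.
Amplification is run: May 19, 2017 + 12 days = May 31, 2017.
The profile is generated: May 31, 2017 + 20 days = Jun 20, 2017.
The CODIS upload is done: Jun 20, 2017 + 2 weeks = Jul 4, 2017.
The report is issued to the detective: Jul 4, 2017 + 9 weeks = Sep 5, 2017.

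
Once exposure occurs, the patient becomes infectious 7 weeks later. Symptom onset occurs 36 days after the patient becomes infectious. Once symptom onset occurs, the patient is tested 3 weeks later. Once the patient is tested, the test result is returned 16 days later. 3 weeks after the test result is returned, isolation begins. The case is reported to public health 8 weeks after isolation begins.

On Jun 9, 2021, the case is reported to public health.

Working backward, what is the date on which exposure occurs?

The case is reported to public health: Jun 9, 2021.
Isolation begins: Jun 9, 2021 − 8 weeks = Apr 14, 2021.
The test result is returned: Apr 14, 2021 − 3 weeks = Mar 24, 2021.
The patient is tested: Mar 24, 2021 − 16 days = Mar 8, 2021.
Symptom onset occurs: Mar 8, 2021 − 3 weeks = Feb 15, 2021.
The patient becomes infectious: Feb 15, 2021 − 36 days = Jan 10, 2021.
Exposure occurs: Jan 10, 2021 − 7 weeks = Nov 22, 2020.

Nov 22, 2020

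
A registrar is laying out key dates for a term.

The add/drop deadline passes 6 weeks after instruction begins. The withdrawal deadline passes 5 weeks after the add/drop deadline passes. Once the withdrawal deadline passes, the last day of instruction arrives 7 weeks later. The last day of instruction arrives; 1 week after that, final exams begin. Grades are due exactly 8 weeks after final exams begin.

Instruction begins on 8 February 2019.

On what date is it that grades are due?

16 August 2019

Instruction begins: Feb 8, 2019.
The add/drop deadline passes: Feb 8, 2019 + 6 weeks = Mar 22, 2019.
The withdrawal deadline passes: Mar 22, 2019 + 5 weeks = Apr 26, 2019.
The last day of instruction arrives: Apr 26, 2019 + 7 weeks = Jun 14, 2019.
Final exams begin: Jun 14, 2019 + 1 week = Jun 21, 2019.
Grades are due: Jun 21, 2019 + 8 weeks = Aug 16, 2019.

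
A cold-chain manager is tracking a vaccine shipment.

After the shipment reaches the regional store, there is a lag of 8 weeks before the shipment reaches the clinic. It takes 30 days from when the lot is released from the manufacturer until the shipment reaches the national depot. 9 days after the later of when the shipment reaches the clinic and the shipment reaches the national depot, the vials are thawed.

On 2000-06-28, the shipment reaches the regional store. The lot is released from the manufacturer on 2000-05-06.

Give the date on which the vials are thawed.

The shipment reaches the regional store: Jun 28, 2000.
The shipment reaches the clinic: Jun 28, 2000 + 8 weeks = Aug 23, 2000.
The lot is released from the manufacturer: May 6, 2000.
The shipment reaches the national depot: May 6, 2000 + 30 days = Jun 5, 2000.
Both prerequisites met — the shipment reaches the clinic (Aug 23, 2000), the shipment reaches the national depot (Jun 5, 2000); the later is Aug 23, 2000.
The vials are thawed: Aug 23, 2000 + 9 days = Sep 1, 2000.

2000-09-01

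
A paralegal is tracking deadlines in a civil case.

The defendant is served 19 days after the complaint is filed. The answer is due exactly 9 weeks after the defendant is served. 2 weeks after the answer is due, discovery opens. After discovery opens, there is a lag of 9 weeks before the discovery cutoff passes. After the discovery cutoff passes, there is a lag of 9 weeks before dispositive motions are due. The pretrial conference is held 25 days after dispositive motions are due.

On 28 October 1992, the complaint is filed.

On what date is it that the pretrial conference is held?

The complaint is filed: Oct 28, 1992.
The defendant is served: Oct 28, 1992 + 19 days = Nov 16, 1992.
The answer is due: Nov 16, 1992 + 9 weeks = Jan 18, 1993.
Discovery opens: Jan 18, 1993 + 2 weeks = Feb 1, 1993.
The discovery cutoff passes: Feb 1, 1993 + 9 weeks = Apr 5, 1993.
Dispositive motions are due: Apr 5, 1993 + 9 weeks = Jun 7, 1993.
The pretrial conference is held: Jun 7, 1993 + 25 days = Jul 2, 1993.

2 July 1993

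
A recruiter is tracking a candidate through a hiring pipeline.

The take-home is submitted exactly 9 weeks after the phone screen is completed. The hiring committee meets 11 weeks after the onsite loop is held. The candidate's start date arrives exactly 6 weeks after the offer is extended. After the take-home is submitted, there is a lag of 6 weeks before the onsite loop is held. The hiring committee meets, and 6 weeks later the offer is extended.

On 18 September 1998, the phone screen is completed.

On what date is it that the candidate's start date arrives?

11 June 1999

The phone screen is completed: Sep 18, 1998.
The take-home is submitted: Sep 18, 1998 + 9 weeks = Nov 20, 1998.
The onsite loop is held: Nov 20, 1998 + 6 weeks = Jan 1, 1999.
The hiring committee meets: Jan 1, 1999 + 11 weeks = Mar 19, 1999.
The offer is extended: Mar 19, 1999 + 6 weeks = Apr 30, 1999.
The candidate's start date arrives: Apr 30, 1999 + 6 weeks = Jun 11, 1999.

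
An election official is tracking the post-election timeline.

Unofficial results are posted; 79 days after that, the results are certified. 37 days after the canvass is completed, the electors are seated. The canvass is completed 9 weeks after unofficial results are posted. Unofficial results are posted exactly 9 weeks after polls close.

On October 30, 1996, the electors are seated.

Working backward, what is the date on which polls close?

The electors are seated: Oct 30, 1996.
The canvass is completed: Oct 30, 1996 − 37 days = Sep 23, 1996.
Unofficial results are posted: Sep 23, 1996 − 9 weeks = Jul 22, 1996.
Polls close: Jul 22, 1996 − 9 weeks = May 20, 1996.

May 20, 1996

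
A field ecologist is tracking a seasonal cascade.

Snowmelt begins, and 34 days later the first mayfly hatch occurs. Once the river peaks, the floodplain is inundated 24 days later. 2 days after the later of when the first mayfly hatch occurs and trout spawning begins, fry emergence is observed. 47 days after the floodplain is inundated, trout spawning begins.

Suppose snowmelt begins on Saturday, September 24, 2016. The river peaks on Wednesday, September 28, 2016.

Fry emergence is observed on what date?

Saturday, December 10, 2016

Snowmelt begins: Sep 24, 2016.
The first mayfly hatch occurs: Sep 24, 2016 + 34 days = Oct 28, 2016.
The river peaks: Sep 28, 2016.
The floodplain is inundated: Sep 28, 2016 + 24 days = Oct 22, 2016.
Trout spawning begins: Oct 22, 2016 + 47 days = Dec 8, 2016.
Both prerequisites met — the first mayfly hatch occurs (Oct 28, 2016), trout spawning begins (Dec 8, 2016); the later is Dec 8, 2016.
Fry emergence is observed: Dec 8, 2016 + 2 days = Dec 10, 2016.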